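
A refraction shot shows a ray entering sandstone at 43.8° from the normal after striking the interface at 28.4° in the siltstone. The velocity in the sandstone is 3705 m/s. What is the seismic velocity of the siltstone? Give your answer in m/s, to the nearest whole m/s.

Snell's law: sin 28.4°/V₁ = sin 43.8°/V₂.
V₁ = V₂·sin 28.4°/sin 43.8° = 3705 × 0.6872 = 2545.99 m/s.

2546 m/s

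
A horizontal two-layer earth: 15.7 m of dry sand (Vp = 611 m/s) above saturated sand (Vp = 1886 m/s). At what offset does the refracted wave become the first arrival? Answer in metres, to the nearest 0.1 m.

θ_c = arcsin(611/1886) = 18.90°, so cos θ_c = 0.9461 and tᵢ = 2h cos θ_c/V₁ = 0.0486 s.
At crossover x/V₁ = x/V₂ + tᵢ ⇒ x = tᵢ/(1/V₁ − 1/V₂) = 0.04862/(1.6367e-03 − 5.3022e-04) = 43.94 m.

43.9 m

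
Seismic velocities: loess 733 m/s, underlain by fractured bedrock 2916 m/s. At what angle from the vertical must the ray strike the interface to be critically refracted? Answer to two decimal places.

14.56°

Critical incidence: sin θ_c = V₁/V₂ = 733/2916 = 0.2514.
θ_c = arcsin 0.2514 = 14.56°.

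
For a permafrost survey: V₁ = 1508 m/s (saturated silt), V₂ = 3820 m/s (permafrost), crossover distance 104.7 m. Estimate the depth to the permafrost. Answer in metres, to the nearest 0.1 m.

h = (x_cross/2)·√((V₂−V₁)/(V₂+V₁)).
(V₂−V₁)/(V₂+V₁) = (3820−1508)/(3820+1508) = 0.4339; √ = 0.6587.
h = (104.7/2)·0.6587 = 34.48 m.

34.5 m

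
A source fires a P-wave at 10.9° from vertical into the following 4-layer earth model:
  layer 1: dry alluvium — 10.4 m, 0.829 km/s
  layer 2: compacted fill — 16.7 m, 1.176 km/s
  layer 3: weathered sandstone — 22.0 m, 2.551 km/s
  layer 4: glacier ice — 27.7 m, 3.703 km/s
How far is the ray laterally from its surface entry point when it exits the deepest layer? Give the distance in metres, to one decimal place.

66.1 m

Apply Snell's law at each interface; in layer i the horizontal offset is hᵢ·tan θᵢ.
Layer 1: θ = 10.90°; offset = 10.4·tan 10.90° = 2.003 m.
Layer 2: sin θ = 1.176·sin 10.9°/0.829 = 0.2682, θ = 15.56°; offset = 16.7·tan 15.56° = 4.650 m.
Layer 3: sin θ = 2.551·sin 10.9°/0.829 = 0.5819, θ = 35.58°; offset = 22.0·tan 35.58° = 15.741 m.
Layer 4: sin θ = 3.703·sin 10.9°/0.829 = 0.8447, θ = 57.64°; offset = 27.7·tan 57.64° = 43.708 m.
Summing the layer offsets gives 66.101 m.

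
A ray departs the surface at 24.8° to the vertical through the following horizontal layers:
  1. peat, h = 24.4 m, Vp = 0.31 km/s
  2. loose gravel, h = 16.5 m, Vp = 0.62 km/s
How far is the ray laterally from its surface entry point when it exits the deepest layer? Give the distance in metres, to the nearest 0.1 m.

36.7 m

Ray parameter p = sin 24.8° / 0.31 km/s = 1.3531e+00 s/km.
Layer 1: θ = 24.80°; offset = 24.4·tan 24.80° = 11.274 m.
Layer 2: sin θ = p·0.62 = 0.8389 → θ = 57.02°; offset = 16.5·tan 57.02° = 25.432 m.
Σ offsets = 36.706 m.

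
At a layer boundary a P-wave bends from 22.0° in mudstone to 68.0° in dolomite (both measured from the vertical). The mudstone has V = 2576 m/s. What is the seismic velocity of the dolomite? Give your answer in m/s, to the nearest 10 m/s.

sin 22.0° = 0.3746; sin 68.0° = 0.9272.
V₂ = V₁·(sin θ₂/sin θ₁) = 2576·(0.9272/0.3746) = 6375.82 m/s.

6380 m/s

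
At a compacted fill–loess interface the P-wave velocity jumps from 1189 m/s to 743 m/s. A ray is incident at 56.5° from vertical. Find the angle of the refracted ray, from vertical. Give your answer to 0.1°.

sin θ₁/V₁ = sin θ₂/V₂ ⇒ sin θ₂ = 743·sin 56.5°/1189 = 743·0.8339/1189 = 0.5211.
θ₂ = sin⁻¹(0.5211) = 31.41° (from vertical).

31.4°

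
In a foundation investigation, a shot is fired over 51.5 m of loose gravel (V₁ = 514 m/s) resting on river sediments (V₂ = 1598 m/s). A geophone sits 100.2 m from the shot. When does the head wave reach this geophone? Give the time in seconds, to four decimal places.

t = x/V₂ + 2h·√(V₂²−V₁²)/(V₁V₂).
√(V₂²−V₁²) = √(1598²−514²) = 1513.1 m/s; delay term = 2·51.5·1513.1/(514·1598) = 0.18974 s.
t = 100.2/1598 + 0.18974 = 0.25244 s.

0.2524 s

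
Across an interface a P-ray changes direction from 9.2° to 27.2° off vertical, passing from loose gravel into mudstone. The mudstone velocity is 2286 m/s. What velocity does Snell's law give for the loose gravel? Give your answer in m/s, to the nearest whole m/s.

Snell's law: sin 9.2°/V₁ = sin 27.2°/V₂.
V₁ = V₂·sin 9.2°/sin 27.2° = 2286 × 0.3498 = 799.58 m/s.

800 m/s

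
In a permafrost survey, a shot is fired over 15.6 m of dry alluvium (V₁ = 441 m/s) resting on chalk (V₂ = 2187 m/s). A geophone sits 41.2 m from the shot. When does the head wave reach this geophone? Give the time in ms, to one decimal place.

θ_c = arcsin(V₁/V₂) = arcsin(441/2187) = 11.63°, cos θ_c = 0.9795.
Intercept time tᵢ = 2h cos θ_c / V₁ = 2·15.6·0.9795/441 = 0.06930 s.
t = x/V₂ + tᵢ = 41.2/2187 + 0.06930 = 0.08813 s.

88.1 ms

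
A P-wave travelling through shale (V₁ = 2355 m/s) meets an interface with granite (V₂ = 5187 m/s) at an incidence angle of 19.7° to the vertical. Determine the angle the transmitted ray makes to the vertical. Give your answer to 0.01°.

47.94°

sin θ₁/V₁ = sin θ₂/V₂ ⇒ sin θ₂ = 5187·sin 19.7°/2355 = 5187·0.3371/2355 = 0.7425.
θ₂ = sin⁻¹(0.7425) = 47.94° (from vertical).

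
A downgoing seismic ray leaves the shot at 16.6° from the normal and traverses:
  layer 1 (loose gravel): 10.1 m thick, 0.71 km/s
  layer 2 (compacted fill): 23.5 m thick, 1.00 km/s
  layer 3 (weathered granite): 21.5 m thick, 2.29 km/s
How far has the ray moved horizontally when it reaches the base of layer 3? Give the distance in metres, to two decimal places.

Apply Snell's law at each interface; in layer i the horizontal offset is hᵢ·tan θᵢ.
Layer 1: θ = 16.60°; offset = 10.1·tan 16.60° = 3.0109 m.
Layer 2: sin θ = 1.00·sin 16.6°/0.71 = 0.4024, θ = 23.73°; offset = 23.5·tan 23.73° = 10.3290 m.
Layer 3: sin θ = 2.29·sin 16.6°/0.71 = 0.9214, θ = 67.14°; offset = 21.5·tan 67.14° = 50.9928 m.
Summing the layer offsets gives 64.3327 m.

64.33 m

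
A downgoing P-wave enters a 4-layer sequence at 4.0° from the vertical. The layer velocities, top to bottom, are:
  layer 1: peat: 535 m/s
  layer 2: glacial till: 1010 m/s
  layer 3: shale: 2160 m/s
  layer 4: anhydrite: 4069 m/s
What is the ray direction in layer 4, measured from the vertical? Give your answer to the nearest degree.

Ray parameter p = sin 4.0° / 535 = 1.3039e-04 s/m.
sin θ_4 = p·V_4 = 1.3039e-04 × 4069 = 0.5305.
θ_4 = arcsin 0.5305 = 32.04°.

32°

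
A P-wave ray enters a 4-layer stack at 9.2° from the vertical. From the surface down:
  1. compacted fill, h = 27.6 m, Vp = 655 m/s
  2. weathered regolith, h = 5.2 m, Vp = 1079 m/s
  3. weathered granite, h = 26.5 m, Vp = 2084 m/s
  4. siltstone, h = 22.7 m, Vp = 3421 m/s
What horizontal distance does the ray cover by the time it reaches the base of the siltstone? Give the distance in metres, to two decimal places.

Apply Snell's law at each interface; in layer i the horizontal offset is hᵢ·tan θᵢ.
Layer 1: θ = 9.20°; offset = 27.6·tan 9.20° = 4.4702 m.
Layer 2: sin θ = 1079·sin 9.2°/655 = 0.2634, θ = 15.27°; offset = 5.2·tan 15.27° = 1.4197 m.
Layer 3: sin θ = 2084·sin 9.2°/655 = 0.5087, θ = 30.58°; offset = 26.5·tan 30.58° = 15.6575 m.
Layer 4: sin θ = 3421·sin 9.2°/655 = 0.8350, θ = 56.62°; offset = 22.7·tan 56.62° = 34.4530 m.
Σ offsets = 56.0004 m.

56.00 m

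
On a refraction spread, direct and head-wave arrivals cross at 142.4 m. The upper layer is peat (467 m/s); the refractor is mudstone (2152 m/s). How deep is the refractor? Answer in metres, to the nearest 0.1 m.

57.1 m

x_cross = 2h·√((V₂+V₁)/(V₂−V₁)) → h = x_cross / (2·√((V₂+V₁)/(V₂−V₁))).
√((V₂+V₁)/(V₂−V₁)) = √((2152+467)/(2152−467)) = 1.2467.
h = 142.4 / (2·1.2467) = 57.11 m.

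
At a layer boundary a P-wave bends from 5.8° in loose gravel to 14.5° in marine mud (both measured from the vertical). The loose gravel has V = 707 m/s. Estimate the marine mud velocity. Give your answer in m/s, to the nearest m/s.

Snell's law: sin 5.8°/V₁ = sin 14.5°/V₂.
V₂ = V₁·sin 14.5°/sin 5.8° = 707 × 2.4776 = 1751.68 m/s.

1752 m/s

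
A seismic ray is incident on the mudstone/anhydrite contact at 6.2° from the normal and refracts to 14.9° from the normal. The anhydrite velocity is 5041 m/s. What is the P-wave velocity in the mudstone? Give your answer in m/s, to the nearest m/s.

2117 m/s

sin 6.2° = 0.1080; sin 14.9° = 0.2571.
V₁ = V₂·(sin θ₁/sin θ₂) = 5041·(0.1080/0.2571) = 2117.29 m/s.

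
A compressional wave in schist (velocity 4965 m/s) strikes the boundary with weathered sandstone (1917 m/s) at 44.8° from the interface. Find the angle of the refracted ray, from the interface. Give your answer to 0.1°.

74.1°

Angle from the normal: 90° − 44.8° = 45.2°.
Snell's law: sin θ₂ = (V₂/V₁)·sin θ₁ = (1917/4965)·sin 45.2° = 0.2740.
θ₂ = arcsin 0.2740 = 15.90° from the normal.
From the interface: 90° − 15.90° = 74.10°.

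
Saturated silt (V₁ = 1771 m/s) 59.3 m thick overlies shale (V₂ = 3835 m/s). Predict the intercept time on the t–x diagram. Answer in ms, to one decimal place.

θ_c = arcsin(V₁/V₂) = arcsin(1771/3835) = 27.50°; cos θ_c = 0.8870.
tᵢ = 2h·cos θ_c / V₁ = 2·59.3·0.8870 / 1771 = 0.05940 s.

59.4 ms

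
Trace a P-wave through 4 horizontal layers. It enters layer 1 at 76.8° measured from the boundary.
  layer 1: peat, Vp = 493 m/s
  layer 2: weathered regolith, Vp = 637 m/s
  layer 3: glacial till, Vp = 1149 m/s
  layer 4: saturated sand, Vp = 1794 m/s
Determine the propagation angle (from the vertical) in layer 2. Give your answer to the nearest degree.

17°

From the normal: θ₁ = 90° − 76.8° = 13.2°.
Snell's law across each interface conserves sin θ / V, so sin θ_2 = V_2·sin θ₁/V₁.
sin θ_2 = 637 × sin 13.2° / 493 = 0.2950.
θ_2 = arcsin 0.2950 = 17.16°.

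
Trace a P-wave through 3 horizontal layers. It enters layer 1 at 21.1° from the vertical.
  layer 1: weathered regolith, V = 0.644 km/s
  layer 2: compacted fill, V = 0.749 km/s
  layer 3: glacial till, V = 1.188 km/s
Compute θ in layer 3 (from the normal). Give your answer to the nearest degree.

42°

Ray parameter p = sin 21.1° / 0.644 = 5.5900e-01 s/km.
sin θ_3 = p·V_3 = 5.5900e-01 × 1.188 = 0.6641.
θ_3 = 41.61° from the vertical.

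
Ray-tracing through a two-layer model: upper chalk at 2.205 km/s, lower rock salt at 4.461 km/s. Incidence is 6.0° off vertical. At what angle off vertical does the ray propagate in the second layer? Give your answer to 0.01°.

sin θ₁/V₁ = sin θ₂/V₂ ⇒ sin θ₂ = 4.461·sin 6.0°/2.205 = 4.461·0.1045/2.205 = 0.2115.
θ₂ = arcsin 0.2115 = 12.21° from the normal.

12.21°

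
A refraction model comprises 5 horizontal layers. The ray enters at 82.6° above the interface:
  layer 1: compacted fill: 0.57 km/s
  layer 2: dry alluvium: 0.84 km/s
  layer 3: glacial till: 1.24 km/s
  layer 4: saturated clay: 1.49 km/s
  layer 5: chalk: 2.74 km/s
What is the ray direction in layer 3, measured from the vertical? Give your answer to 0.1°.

From the normal: θ₁ = 90° − 82.6° = 7.4°.
Ray parameter p = sin 7.4° / 0.57 = 2.2596e-01 s/km.
sin θ_3 = p·V_3 = 2.2596e-01 × 1.24 = 0.2802.
θ_3 = arcsin 0.2802 = 16.27°.

16.3°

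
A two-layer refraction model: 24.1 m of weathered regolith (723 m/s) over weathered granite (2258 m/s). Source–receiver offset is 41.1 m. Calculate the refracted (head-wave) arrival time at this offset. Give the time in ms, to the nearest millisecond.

t = x/V₂ + 2h·√(V₂²−V₁²)/(V₁V₂).
√(V₂²−V₁²) = √(2258²−723²) = 2139.1 m/s; delay term = 2·24.1·2139.1/(723·2258) = 0.06316 s.
t = 41.1/2258 + 0.06316 = 0.08136 s.

81 ms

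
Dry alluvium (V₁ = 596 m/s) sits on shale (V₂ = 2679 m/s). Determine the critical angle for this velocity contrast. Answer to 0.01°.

Critical incidence: sin θ_c = V₁/V₂ = 596/2679 = 0.2225.
θ_c = arcsin 0.2225 = 12.85°.

12.85°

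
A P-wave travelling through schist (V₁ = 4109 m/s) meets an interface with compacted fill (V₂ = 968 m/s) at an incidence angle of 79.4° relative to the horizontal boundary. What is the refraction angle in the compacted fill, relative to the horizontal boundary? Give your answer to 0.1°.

87.5°

Angle from the normal: 90° − 79.4° = 10.6°.
sin θ₁/V₁ = sin θ₂/V₂ ⇒ sin θ₂ = 968·sin 10.6°/4109 = 968·0.1840/4109 = 0.0433.
θ₂ = arcsin 0.0433 = 2.48° from the normal.
From the interface: 90° − 2.48° = 87.52°.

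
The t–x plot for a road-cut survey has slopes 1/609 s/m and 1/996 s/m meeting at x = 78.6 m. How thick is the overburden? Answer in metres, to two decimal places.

19.30 m

h = (x_cross/2)·√((V₂−V₁)/(V₂+V₁)).
(V₂−V₁)/(V₂+V₁) = (996−609)/(996+609) = 0.2411; √ = 0.4910.
h = (78.6/2)·0.4910 = 19.30 m.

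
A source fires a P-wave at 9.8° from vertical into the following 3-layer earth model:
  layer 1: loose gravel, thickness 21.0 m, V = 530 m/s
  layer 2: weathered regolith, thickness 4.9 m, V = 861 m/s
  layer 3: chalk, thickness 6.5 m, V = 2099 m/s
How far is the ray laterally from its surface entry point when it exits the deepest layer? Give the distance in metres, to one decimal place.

p = sin θ₁/V₁ = sin 9.8°/530 = 3.2115e-04 s/m is conserved through the stack.
Layer 1: θ = 9.80°; offset = 21.0·tan 9.80° = 3.627 m.
Layer 2: sin θ = p·861 = 0.2765 → θ = 16.05°; offset = 4.9·tan 16.05° = 1.410 m.
Layer 3: sin θ = p·2099 = 0.6741 → θ = 42.38°; offset = 6.5·tan 42.38° = 5.932 m.
Total horizontal offset = 10.969 m.

11.0 m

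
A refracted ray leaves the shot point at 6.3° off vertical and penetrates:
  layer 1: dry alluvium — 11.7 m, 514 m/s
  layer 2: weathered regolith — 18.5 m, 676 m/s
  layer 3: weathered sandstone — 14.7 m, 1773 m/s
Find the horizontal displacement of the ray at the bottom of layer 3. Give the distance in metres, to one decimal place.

p = sin θ₁/V₁ = sin 6.3°/514 = 2.1349e-04 s/m is conserved through the stack.
Layer 1: θ = 6.30°; offset = 11.7·tan 6.30° = 1.292 m.
Layer 2: sin θ = p·676 = 0.1443 → θ = 8.30°; offset = 18.5·tan 8.30° = 2.698 m.
Layer 3: sin θ = p·1773 = 0.3785 → θ = 22.24°; offset = 14.7·tan 22.24° = 6.012 m.
Summing the layer offsets gives 10.001 m.

10.0 m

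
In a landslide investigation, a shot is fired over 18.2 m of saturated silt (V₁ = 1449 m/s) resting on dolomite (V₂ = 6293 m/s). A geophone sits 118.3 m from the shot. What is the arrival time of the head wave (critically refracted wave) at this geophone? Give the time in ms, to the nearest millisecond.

θ_c = arcsin(V₁/V₂) = arcsin(1449/6293) = 13.31°, cos θ_c = 0.9731.
Intercept time tᵢ = 2h cos θ_c / V₁ = 2·18.2·0.9731/1449 = 0.02445 s.
t = x/V₂ + tᵢ = 118.3/6293 + 0.02445 = 0.04324 s.

43 ms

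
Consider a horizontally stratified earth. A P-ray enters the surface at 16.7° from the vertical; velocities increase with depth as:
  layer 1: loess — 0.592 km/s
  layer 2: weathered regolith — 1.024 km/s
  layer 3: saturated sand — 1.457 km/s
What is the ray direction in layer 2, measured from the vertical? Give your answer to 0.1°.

Ray parameter p = sin 16.7° / 0.592 = 4.8541e-01 s/km.
sin θ_2 = p·V_2 = 4.8541e-01 × 1.024 = 0.4971.
θ_2 = arcsin 0.4971 = 29.81°.

29.8°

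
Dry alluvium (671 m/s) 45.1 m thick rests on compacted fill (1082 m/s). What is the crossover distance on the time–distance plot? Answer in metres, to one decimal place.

186.3 m

θ_c = arcsin(671/1082) = 38.33°, so cos θ_c = 0.7845 and tᵢ = 2h cos θ_c/V₁ = 0.1055 s.
At crossover x/V₁ = x/V₂ + tᵢ ⇒ x = tᵢ/(1/V₁ − 1/V₂) = 0.10546/(1.4903e-03 − 9.2421e-04) = 186.28 m.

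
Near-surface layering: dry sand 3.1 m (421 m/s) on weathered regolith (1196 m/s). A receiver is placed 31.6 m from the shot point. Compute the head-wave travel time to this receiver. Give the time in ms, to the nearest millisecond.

40 ms

θ_c = arcsin(V₁/V₂) = arcsin(421/1196) = 20.61°, cos θ_c = 0.9360.
Intercept time tᵢ = 2h cos θ_c / V₁ = 2·3.1·0.9360/421 = 0.01378 s.
t = x/V₂ + tᵢ = 31.6/1196 + 0.01378 = 0.04021 s.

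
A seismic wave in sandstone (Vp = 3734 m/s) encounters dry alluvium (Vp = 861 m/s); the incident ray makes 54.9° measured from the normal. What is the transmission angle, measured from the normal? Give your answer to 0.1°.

Snell's law: sin θ₂ = (V₂/V₁)·sin θ₁ = (861/3734)·sin 54.9° = 0.1887.
θ₂ = sin⁻¹(0.1887) = 10.87° (from vertical).

10.9°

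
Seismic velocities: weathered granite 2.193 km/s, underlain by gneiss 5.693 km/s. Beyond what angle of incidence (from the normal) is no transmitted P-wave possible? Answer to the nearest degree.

23°

Critical incidence: sin θ_c = V₁/V₂ = 2.193/5.693 = 0.3852.
θ_c = arcsin 0.3852 = 22.66°.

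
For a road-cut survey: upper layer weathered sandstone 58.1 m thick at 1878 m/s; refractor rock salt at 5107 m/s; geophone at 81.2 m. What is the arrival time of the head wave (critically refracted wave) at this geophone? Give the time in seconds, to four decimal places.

θ_c = arcsin(V₁/V₂) = arcsin(1878/5107) = 21.58°, cos θ_c = 0.9299.
Intercept time tᵢ = 2h cos θ_c / V₁ = 2·58.1·0.9299/1878 = 0.05754 s.
t = x/V₂ + tᵢ = 81.2/5107 + 0.05754 = 0.07344 s.

0.0734 s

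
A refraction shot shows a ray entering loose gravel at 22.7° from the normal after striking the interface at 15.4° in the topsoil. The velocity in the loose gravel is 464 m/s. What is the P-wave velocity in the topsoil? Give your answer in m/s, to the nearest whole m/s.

sin 15.4° = 0.2656; sin 22.7° = 0.3859.
V₁ = V₂·(sin θ₁/sin θ₂) = 464·(0.2656/0.3859) = 319.30 m/s.

319 m/s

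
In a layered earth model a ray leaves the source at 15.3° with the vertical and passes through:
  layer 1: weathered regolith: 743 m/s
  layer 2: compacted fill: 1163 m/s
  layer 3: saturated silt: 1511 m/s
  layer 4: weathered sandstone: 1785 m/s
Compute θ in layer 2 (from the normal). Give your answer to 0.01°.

Ray parameter p = sin 15.3° / 743 = 3.5515e-04 s/m.
sin θ_2 = p·V_2 = 3.5515e-04 × 1163 = 0.4130.
θ_2 = arcsin 0.4130 = 24.40°.

24.40°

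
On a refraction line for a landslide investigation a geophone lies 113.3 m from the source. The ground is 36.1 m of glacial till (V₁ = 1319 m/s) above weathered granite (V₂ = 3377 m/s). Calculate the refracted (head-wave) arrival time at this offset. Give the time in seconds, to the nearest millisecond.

0.084 s

t = x/V₂ + 2h·√(V₂²−V₁²)/(V₁V₂).
√(V₂²−V₁²) = √(3377²−1319²) = 3108.8 m/s; delay term = 2·36.1·3108.8/(1319·3377) = 0.05039 s.
t = 113.3/3377 + 0.05039 = 0.08394 s.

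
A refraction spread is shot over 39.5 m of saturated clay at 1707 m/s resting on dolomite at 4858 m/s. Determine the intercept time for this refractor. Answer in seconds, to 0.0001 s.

0.0433 s

θ_c = arcsin(V₁/V₂) = arcsin(1707/4858) = 20.57°; cos θ_c = 0.9362.
tᵢ = 2h·cos θ_c / V₁ = 2·39.5·0.9362 / 1707 = 0.04333 s.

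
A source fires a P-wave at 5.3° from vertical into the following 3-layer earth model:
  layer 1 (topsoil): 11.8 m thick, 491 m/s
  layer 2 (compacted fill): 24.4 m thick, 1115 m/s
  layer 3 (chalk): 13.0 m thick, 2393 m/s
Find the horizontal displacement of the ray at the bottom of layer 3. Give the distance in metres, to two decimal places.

12.88 m

Apply Snell's law at each interface; in layer i the horizontal offset is hᵢ·tan θᵢ.
Layer 1: θ = 5.30°; offset = 11.8·tan 5.30° = 1.0947 m.
Layer 2: sin θ = 1115·sin 5.3°/491 = 0.2098, θ = 12.11°; offset = 24.4·tan 12.11° = 5.2347 m.
Layer 3: sin θ = 2393·sin 5.3°/491 = 0.4502, θ = 26.76°; offset = 13.0·tan 26.76° = 6.5542 m.
Total horizontal offset = 12.8835 m.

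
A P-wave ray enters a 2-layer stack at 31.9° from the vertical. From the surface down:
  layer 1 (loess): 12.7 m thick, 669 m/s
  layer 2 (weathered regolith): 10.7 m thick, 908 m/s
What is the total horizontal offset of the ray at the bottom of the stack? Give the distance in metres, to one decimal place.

Ray parameter p = sin 31.9° / 669 m/s = 7.8989e-04 s/m.
Layer 1: θ = 31.90°; offset = 12.7·tan 31.90° = 7.905 m.
Layer 2: sin θ = p·908 = 0.7172 → θ = 45.83°; offset = 10.7·tan 45.83° = 11.013 m.
Summing the layer offsets gives 18.918 m.

18.9 m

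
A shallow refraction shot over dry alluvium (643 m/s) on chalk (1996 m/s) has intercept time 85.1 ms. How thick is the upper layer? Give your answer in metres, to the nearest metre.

29 m

h = tᵢ·V₁·V₂ / (2·√(V₂²−V₁²)).
√(V₂²−V₁²) = √(1996² − 643²) = 1889.6 m/s.
h = 0.0851 s × 643 × 1996 / (2 × 1889.6) = 28.90 m.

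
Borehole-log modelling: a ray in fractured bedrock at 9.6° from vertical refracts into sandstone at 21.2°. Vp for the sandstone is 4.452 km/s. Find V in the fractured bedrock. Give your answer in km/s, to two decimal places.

2.05 km/s

Snell's law: sin 9.6°/V₁ = sin 21.2°/V₂.
V₁ = V₂·sin 9.6°/sin 21.2° = 4.452 × 0.4612 = 2.05 km/s.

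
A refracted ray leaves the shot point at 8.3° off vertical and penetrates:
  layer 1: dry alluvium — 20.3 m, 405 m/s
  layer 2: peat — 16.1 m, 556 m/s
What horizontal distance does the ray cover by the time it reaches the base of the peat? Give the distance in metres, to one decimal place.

6.2 m

Ray parameter p = sin 8.3° / 405 m/s = 3.5644e-04 s/m.
Layer 1: θ = 8.30°; offset = 20.3·tan 8.30° = 2.961 m.
Layer 2: sin θ = p·556 = 0.1982 → θ = 11.43°; offset = 16.1·tan 11.43° = 3.255 m.
Summing the layer offsets gives 6.217 m.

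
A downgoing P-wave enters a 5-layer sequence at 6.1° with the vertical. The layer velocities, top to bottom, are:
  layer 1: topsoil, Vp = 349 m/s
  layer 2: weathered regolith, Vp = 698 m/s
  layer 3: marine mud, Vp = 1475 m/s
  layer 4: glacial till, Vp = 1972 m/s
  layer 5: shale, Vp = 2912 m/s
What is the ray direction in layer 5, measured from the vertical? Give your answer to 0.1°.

62.5°

Ray parameter p = sin 6.1° / 349 = 3.0448e-04 s/m.
sin θ_5 = p·V_5 = 3.0448e-04 × 2912 = 0.8867.
θ_5 = 62.46° from the vertical.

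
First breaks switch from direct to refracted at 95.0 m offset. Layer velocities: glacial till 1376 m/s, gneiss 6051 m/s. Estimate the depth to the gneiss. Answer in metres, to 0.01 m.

37.69 m

h = (x_cross/2)·√((V₂−V₁)/(V₂+V₁)).
(V₂−V₁)/(V₂+V₁) = (6051−1376)/(6051+1376) = 0.6295; √ = 0.7934.
h = (95.0/2)·0.7934 = 37.69 m.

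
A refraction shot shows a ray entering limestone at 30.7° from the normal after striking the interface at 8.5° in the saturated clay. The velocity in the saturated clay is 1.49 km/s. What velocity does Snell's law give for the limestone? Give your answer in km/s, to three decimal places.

sin 8.5° = 0.1478; sin 30.7° = 0.5105.
V₂ = V₁·(sin θ₂/sin θ₁) = 1.49·(0.5105/0.1478) = 5.147 km/s.

5.147 km/s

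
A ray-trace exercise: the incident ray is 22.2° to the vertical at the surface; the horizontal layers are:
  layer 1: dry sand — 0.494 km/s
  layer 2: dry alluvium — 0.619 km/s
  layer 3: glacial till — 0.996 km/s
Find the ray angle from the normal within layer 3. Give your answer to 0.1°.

49.6°

Snell's law across each interface conserves sin θ / V, so sin θ_3 = V_3·sin θ₁/V₁.
sin θ_3 = 0.996 × sin 22.2° / 0.494 = 0.7618.
θ_3 = 49.62° from the vertical.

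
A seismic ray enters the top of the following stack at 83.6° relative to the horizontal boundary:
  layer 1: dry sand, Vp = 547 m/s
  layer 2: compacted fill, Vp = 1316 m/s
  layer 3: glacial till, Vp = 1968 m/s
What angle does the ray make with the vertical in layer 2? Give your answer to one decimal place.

15.6°

From the normal: θ₁ = 90° − 83.6° = 6.4°.
Snell's law across each interface conserves sin θ / V, so sin θ_2 = V_2·sin θ₁/V₁.
sin θ_2 = 1316 × sin 6.4° / 547 = 0.2682.
θ_2 = arcsin 0.2682 = 15.56°.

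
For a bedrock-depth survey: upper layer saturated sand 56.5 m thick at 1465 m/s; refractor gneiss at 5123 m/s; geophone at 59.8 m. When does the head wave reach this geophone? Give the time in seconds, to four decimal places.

θ_c = arcsin(V₁/V₂) = arcsin(1465/5123) = 16.62°, cos θ_c = 0.9582.
Intercept time tᵢ = 2h cos θ_c / V₁ = 2·56.5·0.9582/1465 = 0.07391 s.
t = x/V₂ + tᵢ = 59.8/5123 + 0.07391 = 0.08558 s.

0.0856 s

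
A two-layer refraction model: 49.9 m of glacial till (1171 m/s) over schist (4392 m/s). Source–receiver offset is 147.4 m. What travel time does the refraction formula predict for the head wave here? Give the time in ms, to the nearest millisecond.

116 ms

t = x/V₂ + 2h·√(V₂²−V₁²)/(V₁V₂).
√(V₂²−V₁²) = √(4392²−1171²) = 4233.0 m/s; delay term = 2·49.9·4233.0/(1171·4392) = 0.08214 s.
t = 147.4/4392 + 0.08214 = 0.11570 s.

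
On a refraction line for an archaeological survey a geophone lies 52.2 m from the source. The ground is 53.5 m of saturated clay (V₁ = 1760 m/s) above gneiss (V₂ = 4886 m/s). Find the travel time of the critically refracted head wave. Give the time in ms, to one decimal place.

67.4 ms

t = x/V₂ + 2h·√(V₂²−V₁²)/(V₁V₂).
√(V₂²−V₁²) = √(4886²−1760²) = 4558.0 m/s; delay term = 2·53.5·4558.0/(1760·4886) = 0.05671 s.
t = 52.2/4886 + 0.05671 = 0.06740 s.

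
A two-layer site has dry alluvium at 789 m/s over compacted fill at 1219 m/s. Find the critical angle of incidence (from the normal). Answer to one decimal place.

40.3°

Critical incidence: sin θ_c = V₁/V₂ = 789/1219 = 0.6473.
θ_c = arcsin 0.6473 = 40.33°.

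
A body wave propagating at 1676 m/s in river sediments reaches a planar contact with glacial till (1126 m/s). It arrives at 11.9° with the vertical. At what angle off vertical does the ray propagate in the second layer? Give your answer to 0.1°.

8.0°

sin θ₁/V₁ = sin θ₂/V₂ ⇒ sin θ₂ = 1126·sin 11.9°/1676 = 1126·0.2062/1676 = 0.1385.
θ₂ = sin⁻¹(0.1385) = 7.96° (from vertical).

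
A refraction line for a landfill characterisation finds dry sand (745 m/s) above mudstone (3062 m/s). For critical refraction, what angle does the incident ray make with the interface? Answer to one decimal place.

Critical incidence: sin θ_c = V₁/V₂ = 745/3062 = 0.2433.
θ_c = arcsin 0.2433 = 14.08°.
Measured from the interface: 90° − 14.08° = 75.92°.

75.9°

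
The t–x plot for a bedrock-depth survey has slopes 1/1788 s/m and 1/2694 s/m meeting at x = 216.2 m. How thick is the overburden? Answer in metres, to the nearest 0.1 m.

x_cross = 2h·√((V₂+V₁)/(V₂−V₁)) → h = x_cross / (2·√((V₂+V₁)/(V₂−V₁))).
√((V₂+V₁)/(V₂−V₁)) = √((2694+1788)/(2694−1788)) = 2.2242.
h = 216.2 / (2·2.2242) = 48.60 m.

48.6 m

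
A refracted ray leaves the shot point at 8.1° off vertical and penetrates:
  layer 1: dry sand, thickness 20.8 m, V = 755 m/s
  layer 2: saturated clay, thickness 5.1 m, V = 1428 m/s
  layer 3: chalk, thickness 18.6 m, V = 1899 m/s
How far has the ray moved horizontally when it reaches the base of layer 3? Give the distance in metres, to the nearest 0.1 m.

Apply Snell's law at each interface; in layer i the horizontal offset is hᵢ·tan θᵢ.
Layer 1: θ = 8.10°; offset = 20.8·tan 8.10° = 2.960 m.
Layer 2: sin θ = 1428·sin 8.1°/755 = 0.2665, θ = 15.46°; offset = 5.1·tan 15.46° = 1.410 m.
Layer 3: sin θ = 1899·sin 8.1°/755 = 0.3544, θ = 20.76°; offset = 18.6·tan 20.76° = 7.049 m.
Total horizontal offset = 11.420 m.

11.4 m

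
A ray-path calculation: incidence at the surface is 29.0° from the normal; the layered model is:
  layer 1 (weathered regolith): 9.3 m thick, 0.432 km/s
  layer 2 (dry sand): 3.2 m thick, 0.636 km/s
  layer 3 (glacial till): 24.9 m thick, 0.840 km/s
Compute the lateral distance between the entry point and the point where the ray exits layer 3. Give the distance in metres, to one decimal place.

p = sin θ₁/V₁ = sin 29.0°/0.432 = 1.1222e+00 s/km is conserved through the stack.
Layer 1: θ = 29.00°; offset = 9.3·tan 29.00° = 5.155 m.
Layer 2: sin θ = p·0.636 = 0.7137 → θ = 45.54°; offset = 3.2·tan 45.54° = 3.261 m.
Layer 3: sin θ = p·0.840 = 0.9427 → θ = 70.51°; offset = 24.9·tan 70.51° = 70.345 m.
Summing the layer offsets gives 78.761 m.

78.8 m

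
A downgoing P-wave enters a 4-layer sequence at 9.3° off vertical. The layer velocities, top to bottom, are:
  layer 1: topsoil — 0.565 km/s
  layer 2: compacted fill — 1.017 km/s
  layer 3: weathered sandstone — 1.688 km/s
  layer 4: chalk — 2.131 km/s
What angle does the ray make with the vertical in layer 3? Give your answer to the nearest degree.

29°

Ray parameter p = sin 9.3° / 0.565 = 2.8602e-01 s/km.
sin θ_3 = p·V_3 = 2.8602e-01 × 1.688 = 0.4828.
θ_3 = 28.87° from the vertical.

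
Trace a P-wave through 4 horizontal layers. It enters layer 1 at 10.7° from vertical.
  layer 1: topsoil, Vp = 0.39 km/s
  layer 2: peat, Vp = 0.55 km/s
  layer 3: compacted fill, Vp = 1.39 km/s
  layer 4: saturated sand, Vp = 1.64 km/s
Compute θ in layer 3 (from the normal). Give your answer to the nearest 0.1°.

Ray parameter p = sin 10.7° / 0.39 = 4.7607e-01 s/km.
sin θ_3 = p·V_3 = 4.7607e-01 × 1.39 = 0.6617.
θ_3 = arcsin 0.6617 = 41.43°.

41.4°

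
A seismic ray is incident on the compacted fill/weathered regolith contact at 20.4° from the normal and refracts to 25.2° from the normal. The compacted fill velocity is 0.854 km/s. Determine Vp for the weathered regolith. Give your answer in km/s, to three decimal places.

Snell's law: sin 20.4°/V₁ = sin 25.2°/V₂.
V₂ = V₁·sin 25.2°/sin 20.4° = 0.854 × 1.2215 = 1.043 km/s.

1.043 km/s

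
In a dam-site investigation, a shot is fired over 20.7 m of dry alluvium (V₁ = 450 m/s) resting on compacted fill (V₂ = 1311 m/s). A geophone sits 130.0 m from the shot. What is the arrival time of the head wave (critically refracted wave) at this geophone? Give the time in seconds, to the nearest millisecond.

0.186 s

θ_c = arcsin(V₁/V₂) = arcsin(450/1311) = 20.07°, cos θ_c = 0.9392.
Intercept time tᵢ = 2h cos θ_c / V₁ = 2·20.7·0.9392/450 = 0.08641 s.
t = x/V₂ + tᵢ = 130.0/1311 + 0.08641 = 0.18557 s.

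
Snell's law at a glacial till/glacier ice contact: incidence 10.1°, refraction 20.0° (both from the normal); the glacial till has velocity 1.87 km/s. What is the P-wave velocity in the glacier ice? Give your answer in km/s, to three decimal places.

Snell's law: sin 10.1°/V₁ = sin 20.0°/V₂.
V₂ = V₁·sin 20.0°/sin 10.1° = 1.87 × 1.9503 = 3.647 km/s.

3.647 km/s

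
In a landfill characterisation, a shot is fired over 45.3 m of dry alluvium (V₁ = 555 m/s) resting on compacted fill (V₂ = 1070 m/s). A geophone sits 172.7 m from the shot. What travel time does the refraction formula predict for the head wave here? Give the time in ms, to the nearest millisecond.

301 ms

θ_c = arcsin(V₁/V₂) = arcsin(555/1070) = 31.24°, cos θ_c = 0.8550.
Intercept time tᵢ = 2h cos θ_c / V₁ = 2·45.3·0.8550/555 = 0.13957 s.
t = x/V₂ + tᵢ = 172.7/1070 + 0.13957 = 0.30097 s.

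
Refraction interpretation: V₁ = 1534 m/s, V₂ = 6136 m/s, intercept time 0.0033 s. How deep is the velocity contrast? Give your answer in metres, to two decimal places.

2.61 m

θ_c = arcsin(1534/6136) = 14.48°; cos θ_c = 0.9682.
tᵢ = 2h cos θ_c/V₁ ⇒ h = tᵢ·V₁/(2 cos θ_c) = 0.0033·1534/(2·0.9682) = 2.61 m.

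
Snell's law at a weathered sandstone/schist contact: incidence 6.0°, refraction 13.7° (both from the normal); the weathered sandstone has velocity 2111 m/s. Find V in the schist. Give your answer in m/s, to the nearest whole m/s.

Snell's law: sin 6.0°/V₁ = sin 13.7°/V₂.
V₂ = V₁·sin 13.7°/sin 6.0° = 2111 × 2.2658 = 4783.05 m/s.

4783 m/s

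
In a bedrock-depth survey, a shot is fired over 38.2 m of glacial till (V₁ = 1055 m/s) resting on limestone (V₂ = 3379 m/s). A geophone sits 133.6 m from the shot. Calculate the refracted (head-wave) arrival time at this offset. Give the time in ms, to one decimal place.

108.3 ms

t = x/V₂ + 2h·√(V₂²−V₁²)/(V₁V₂).
√(V₂²−V₁²) = √(3379²−1055²) = 3210.1 m/s; delay term = 2·38.2·3210.1/(1055·3379) = 0.06880 s.
t = 133.6/3379 + 0.06880 = 0.10834 s.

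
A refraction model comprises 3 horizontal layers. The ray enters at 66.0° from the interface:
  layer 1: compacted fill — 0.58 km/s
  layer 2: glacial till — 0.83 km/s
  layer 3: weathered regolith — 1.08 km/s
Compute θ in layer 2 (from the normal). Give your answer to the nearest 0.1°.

From the normal: θ₁ = 90° − 66.0° = 24.0°.
Ray parameter p = sin 24.0° / 0.58 = 7.0127e-01 s/km.
sin θ_2 = p·V_2 = 7.0127e-01 × 0.83 = 0.5821.
θ_2 = arcsin 0.5821 = 35.60°.

35.6°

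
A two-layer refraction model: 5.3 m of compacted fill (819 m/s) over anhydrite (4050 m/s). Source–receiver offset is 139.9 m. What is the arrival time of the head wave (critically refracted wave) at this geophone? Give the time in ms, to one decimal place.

47.2 ms

θ_c = arcsin(V₁/V₂) = arcsin(819/4050) = 11.67°, cos θ_c = 0.9793.
Intercept time tᵢ = 2h cos θ_c / V₁ = 2·5.3·0.9793/819 = 0.01268 s.
t = x/V₂ + tᵢ = 139.9/4050 + 0.01268 = 0.04722 s.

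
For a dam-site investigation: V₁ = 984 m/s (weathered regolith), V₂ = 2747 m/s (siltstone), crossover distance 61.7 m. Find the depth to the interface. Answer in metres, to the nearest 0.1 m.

x_cross = 2h·√((V₂+V₁)/(V₂−V₁)) → h = x_cross / (2·√((V₂+V₁)/(V₂−V₁))).
√((V₂+V₁)/(V₂−V₁)) = √((2747+984)/(2747−984)) = 1.4547.
h = 61.7 / (2·1.4547) = 21.21 m.

21.2 m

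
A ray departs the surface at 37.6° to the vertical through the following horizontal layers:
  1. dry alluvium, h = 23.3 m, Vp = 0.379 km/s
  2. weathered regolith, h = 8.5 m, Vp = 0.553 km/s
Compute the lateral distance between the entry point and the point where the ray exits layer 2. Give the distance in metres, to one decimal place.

Apply Snell's law at each interface; in layer i the horizontal offset is hᵢ·tan θᵢ.
Layer 1: θ = 37.60°; offset = 23.3·tan 37.60° = 17.943 m.
Layer 2: sin θ = 0.553·sin 37.6°/0.379 = 0.8903, θ = 62.91°; offset = 8.5·tan 62.91° = 16.615 m.
Σ offsets = 34.559 m.

34.6 m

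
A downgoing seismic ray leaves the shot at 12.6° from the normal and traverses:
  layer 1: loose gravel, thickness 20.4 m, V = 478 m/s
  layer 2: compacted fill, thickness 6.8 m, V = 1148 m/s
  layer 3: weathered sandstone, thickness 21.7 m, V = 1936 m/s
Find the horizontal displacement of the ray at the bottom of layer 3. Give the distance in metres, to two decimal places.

Apply Snell's law at each interface; in layer i the horizontal offset is hᵢ·tan θᵢ.
Layer 1: θ = 12.60°; offset = 20.4·tan 12.60° = 4.5599 m.
Layer 2: sin θ = 1148·sin 12.6°/478 = 0.5239, θ = 31.59°; offset = 6.8·tan 31.59° = 4.1825 m.
Layer 3: sin θ = 1936·sin 12.6°/478 = 0.8835, θ = 62.07°; offset = 21.7·tan 62.07° = 40.9334 m.
Total horizontal offset = 49.6759 m.

49.68 m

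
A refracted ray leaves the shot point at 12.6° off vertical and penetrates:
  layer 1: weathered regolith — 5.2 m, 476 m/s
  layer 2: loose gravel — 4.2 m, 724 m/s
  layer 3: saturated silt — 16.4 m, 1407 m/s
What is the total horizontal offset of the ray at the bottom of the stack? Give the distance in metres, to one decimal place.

Apply Snell's law at each interface; in layer i the horizontal offset is hᵢ·tan θᵢ.
Layer 1: θ = 12.60°; offset = 5.2·tan 12.60° = 1.162 m.
Layer 2: sin θ = 724·sin 12.6°/476 = 0.3318, θ = 19.38°; offset = 4.2·tan 19.38° = 1.477 m.
Layer 3: sin θ = 1407·sin 12.6°/476 = 0.6448, θ = 40.15°; offset = 16.4·tan 40.15° = 13.835 m.
Σ offsets = 16.475 m.

16.5 m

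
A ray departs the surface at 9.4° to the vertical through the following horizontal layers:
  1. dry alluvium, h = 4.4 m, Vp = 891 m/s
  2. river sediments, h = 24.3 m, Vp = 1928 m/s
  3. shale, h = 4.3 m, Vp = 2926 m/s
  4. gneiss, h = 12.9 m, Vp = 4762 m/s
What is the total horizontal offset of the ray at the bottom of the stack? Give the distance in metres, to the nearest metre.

Ray parameter p = sin 9.4° / 891 m/s = 1.8331e-04 s/m.
Layer 1: θ = 9.40°; offset = 4.4·tan 9.40° = 0.728 m.
Layer 2: sin θ = p·1928 = 0.3534 → θ = 20.70°; offset = 24.3·tan 20.70° = 9.180 m.
Layer 3: sin θ = p·2926 = 0.5364 → θ = 32.44°; offset = 4.3·tan 32.44° = 2.733 m.
Layer 4: sin θ = p·4762 = 0.8729 → θ = 60.80°; offset = 12.9·tan 60.80° = 23.080 m.
Summing the layer offsets gives 35.721 m.

36 m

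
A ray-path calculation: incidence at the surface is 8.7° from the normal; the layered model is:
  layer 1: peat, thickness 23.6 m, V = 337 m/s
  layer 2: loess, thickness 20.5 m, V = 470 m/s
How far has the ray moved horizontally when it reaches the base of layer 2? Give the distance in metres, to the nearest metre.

8 m

Ray parameter p = sin 8.7° / 337 m/s = 4.4885e-04 s/m.
Layer 1: θ = 8.70°; offset = 23.6·tan 8.70° = 3.611 m.
Layer 2: sin θ = p·470 = 0.2110 → θ = 12.18°; offset = 20.5·tan 12.18° = 4.424 m.
Total horizontal offset = 8.035 m.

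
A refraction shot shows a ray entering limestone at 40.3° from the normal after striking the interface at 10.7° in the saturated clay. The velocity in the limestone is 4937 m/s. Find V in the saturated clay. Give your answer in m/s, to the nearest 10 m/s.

Snell's law: sin 10.7°/V₁ = sin 40.3°/V₂.
V₁ = V₂·sin 10.7°/sin 40.3° = 4937 × 0.2871 = 1417.21 m/s.

1420 m/s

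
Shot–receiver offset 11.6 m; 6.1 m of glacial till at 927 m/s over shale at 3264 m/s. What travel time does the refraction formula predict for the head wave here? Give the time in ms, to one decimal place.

t = x/V₂ + 2h·√(V₂²−V₁²)/(V₁V₂).
√(V₂²−V₁²) = √(3264²−927²) = 3129.6 m/s; delay term = 2·6.1·3129.6/(927·3264) = 0.01262 s.
t = 11.6/3264 + 0.01262 = 0.01617 s.

16.2 ms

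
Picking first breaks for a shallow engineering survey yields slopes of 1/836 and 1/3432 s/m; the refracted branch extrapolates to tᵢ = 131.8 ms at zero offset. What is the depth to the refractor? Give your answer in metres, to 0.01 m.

56.80 m

h = tᵢ·V₁·V₂ / (2·√(V₂²−V₁²)).
√(V₂²−V₁²) = √(3432² − 836²) = 3328.6 m/s.
h = 0.1318 s × 836 × 3432 / (2 × 3328.6) = 56.80 m.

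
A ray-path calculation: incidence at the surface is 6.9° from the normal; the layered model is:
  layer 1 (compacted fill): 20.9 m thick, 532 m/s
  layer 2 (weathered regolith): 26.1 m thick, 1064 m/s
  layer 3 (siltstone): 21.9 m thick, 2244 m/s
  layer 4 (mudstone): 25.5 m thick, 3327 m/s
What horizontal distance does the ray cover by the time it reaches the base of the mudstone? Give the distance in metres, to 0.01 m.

p = sin θ₁/V₁ = sin 6.9°/532 = 2.2582e-04 s/m is conserved through the stack.
Layer 1: θ = 6.90°; offset = 20.9·tan 6.90° = 2.5292 m.
Layer 2: sin θ = p·1064 = 0.2403 → θ = 13.90°; offset = 26.1·tan 13.90° = 6.4604 m.
Layer 3: sin θ = p·2244 = 0.5067 → θ = 30.45°; offset = 21.9·tan 30.45° = 12.8729 m.
Layer 4: sin θ = p·3327 = 0.7513 → θ = 48.70°; offset = 25.5·tan 48.70° = 29.0298 m.
Summing the layer offsets gives 50.8923 m.

50.89 m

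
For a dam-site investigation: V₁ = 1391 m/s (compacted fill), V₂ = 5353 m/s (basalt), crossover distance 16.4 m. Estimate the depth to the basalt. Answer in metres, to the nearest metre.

6 m

h = (x_cross/2)·√((V₂−V₁)/(V₂+V₁)).
(V₂−V₁)/(V₂+V₁) = (5353−1391)/(5353+1391) = 0.5875; √ = 0.7665.
h = (16.4/2)·0.7665 = 6.29 m.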